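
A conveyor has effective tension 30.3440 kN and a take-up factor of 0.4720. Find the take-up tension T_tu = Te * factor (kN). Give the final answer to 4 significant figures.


T_tu = 30.3440 * 0.4720
T_tu = 14.32 kN


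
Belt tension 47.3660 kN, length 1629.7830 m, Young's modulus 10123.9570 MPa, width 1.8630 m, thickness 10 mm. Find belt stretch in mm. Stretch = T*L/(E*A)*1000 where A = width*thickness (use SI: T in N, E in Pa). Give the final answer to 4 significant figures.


A = 1.8630 * 0.01 = 0.01863 m^2
Stretch = 47.3660*1000 * 1629.7830 / (10123.9570e6 * 0.01863) * 1000
Stretch = 409.3 mm


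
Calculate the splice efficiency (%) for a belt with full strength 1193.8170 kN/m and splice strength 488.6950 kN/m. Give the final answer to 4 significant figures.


Eff = 488.6950 / 1193.8170 * 100
Eff = 40.94 %


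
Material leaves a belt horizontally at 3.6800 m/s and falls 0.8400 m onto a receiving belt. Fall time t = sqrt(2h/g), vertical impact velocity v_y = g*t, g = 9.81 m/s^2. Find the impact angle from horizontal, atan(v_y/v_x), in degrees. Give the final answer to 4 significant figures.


t = sqrt(2*0.8400/9.81) = 0.413828 s
v_y = 9.81 * 0.413828 = 4.05965 m/s
angle = atan(4.05965 / 3.6800) = 47.81 deg


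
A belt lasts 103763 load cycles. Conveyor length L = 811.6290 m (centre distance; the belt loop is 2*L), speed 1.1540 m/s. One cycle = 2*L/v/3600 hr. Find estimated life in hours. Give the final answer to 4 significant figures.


cycle_time = 2 * 811.6290 / 1.1540 / 3600 = 0.390732 hr
life = 103763 * 0.390732 = 40540 hours


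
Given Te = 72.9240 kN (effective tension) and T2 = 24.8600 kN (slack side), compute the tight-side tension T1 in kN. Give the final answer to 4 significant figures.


T1 = Te + T2 = 72.9240 + 24.8600
T1 = 97.78 kN


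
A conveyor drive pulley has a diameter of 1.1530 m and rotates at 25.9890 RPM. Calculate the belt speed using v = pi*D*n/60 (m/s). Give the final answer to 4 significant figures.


v = pi * 1.1530 * 25.9890 / 60
v = 1.569 m/s


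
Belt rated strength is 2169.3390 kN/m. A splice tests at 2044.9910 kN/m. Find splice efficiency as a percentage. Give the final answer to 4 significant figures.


Eff = 2044.9910 / 2169.3390 * 100
Eff = 94.27 %


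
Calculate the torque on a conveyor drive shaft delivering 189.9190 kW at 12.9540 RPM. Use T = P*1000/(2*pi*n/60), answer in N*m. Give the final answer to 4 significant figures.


omega = 2*pi*12.9540/60 = 1.35654 rad/s
T = 189.9190*1000 / 1.35654
T = 140000 N*m


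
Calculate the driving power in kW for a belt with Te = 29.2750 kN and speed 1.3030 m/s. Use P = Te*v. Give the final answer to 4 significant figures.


P = Te * v = 29.2750 * 1.3030
P = 38.15 kW


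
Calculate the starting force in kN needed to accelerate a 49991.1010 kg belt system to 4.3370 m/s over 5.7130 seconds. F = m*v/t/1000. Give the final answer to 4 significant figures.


F = 49991.1010 * 4.3370 / 5.7130 / 1000
F = 37.95 kN


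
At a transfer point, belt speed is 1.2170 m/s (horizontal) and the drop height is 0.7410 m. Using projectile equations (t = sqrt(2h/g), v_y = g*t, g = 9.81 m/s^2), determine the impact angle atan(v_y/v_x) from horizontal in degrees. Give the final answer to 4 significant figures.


t = sqrt(2*0.7410/9.81) = 0.388678 s
v_y = 9.81 * 0.388678 = 3.81293 m/s
angle = atan(3.81293 / 1.2170) = 72.30 deg


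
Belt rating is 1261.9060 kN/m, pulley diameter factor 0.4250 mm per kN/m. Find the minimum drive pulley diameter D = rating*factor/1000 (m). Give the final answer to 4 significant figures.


D = 1261.9060 * 0.4250 / 1000
D = 0.5363 m


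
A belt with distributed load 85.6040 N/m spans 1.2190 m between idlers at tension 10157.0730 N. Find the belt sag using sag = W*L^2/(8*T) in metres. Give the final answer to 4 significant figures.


sag = 85.6040 * 1.2190^2 / (8 * 10157.0730)
sag = 0.001565 m


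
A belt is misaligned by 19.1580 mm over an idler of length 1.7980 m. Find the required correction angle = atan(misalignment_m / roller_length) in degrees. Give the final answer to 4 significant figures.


misalign_m = 19.1580 / 1000 = 0.019158 m
angle = atan(0.019158 / 1.7980)
angle = 0.6105 deg


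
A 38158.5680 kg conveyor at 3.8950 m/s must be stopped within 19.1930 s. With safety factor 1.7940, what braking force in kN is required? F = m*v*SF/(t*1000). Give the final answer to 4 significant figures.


F = 38158.5680 * 3.8950 / 19.1930 * 1.7940 / 1000
F = 13.89 kN


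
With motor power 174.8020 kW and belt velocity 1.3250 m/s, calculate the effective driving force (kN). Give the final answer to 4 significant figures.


Te = P / v = 174.8020 / 1.3250
Te = 131.9 kN


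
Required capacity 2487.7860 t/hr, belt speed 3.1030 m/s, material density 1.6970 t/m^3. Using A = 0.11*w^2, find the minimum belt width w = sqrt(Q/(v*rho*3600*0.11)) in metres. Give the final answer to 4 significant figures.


A_req = 2487.7860 / (3.1030 * 1.6970 * 3600) = 0.131234 m^2
w = sqrt(0.131234 / 0.11)
w = 1.092 m


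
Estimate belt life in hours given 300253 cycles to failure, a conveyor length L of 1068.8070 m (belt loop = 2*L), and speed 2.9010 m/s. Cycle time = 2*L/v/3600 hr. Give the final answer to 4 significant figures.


cycle_time = 2 * 1068.8070 / 2.9010 / 3600 = 0.204682 hr
life = 300253 * 0.204682 = 61460 hours


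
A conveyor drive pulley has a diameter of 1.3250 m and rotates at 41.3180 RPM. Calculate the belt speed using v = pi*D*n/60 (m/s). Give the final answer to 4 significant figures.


v = pi * 1.3250 * 41.3180 / 60
v = 2.867 m/s


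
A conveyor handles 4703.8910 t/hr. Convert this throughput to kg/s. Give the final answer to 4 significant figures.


m_dot = 4703.8910 * 1000 / 3600
m_dot = 1307 kg/s


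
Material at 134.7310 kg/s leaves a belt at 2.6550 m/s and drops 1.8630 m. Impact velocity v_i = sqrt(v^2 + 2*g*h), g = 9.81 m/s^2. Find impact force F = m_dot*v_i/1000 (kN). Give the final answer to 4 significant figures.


v_i = sqrt(2.6550^2 + 2*9.81*1.8630) = 6.60311 m/s
F = 134.7310 * 6.60311 / 1000
F = 0.8896 kN


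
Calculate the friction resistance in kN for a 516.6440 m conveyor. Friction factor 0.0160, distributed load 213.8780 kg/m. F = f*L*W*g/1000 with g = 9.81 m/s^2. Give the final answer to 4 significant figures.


F = 0.0160 * 516.6440 * 213.8780 * 9.81 / 1000
F = 17.34 kN


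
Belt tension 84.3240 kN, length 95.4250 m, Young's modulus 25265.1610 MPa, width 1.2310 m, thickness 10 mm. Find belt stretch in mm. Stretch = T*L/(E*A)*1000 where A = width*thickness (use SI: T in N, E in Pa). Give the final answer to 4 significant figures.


A = 1.2310 * 0.01 = 0.01231 m^2
Stretch = 84.3240*1000 * 95.4250 / (25265.1610e6 * 0.01231) * 1000
Stretch = 25.87 mm


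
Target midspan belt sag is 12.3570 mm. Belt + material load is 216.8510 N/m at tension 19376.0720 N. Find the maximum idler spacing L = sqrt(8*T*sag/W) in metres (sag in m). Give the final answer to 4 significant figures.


sag = 12.3570/1000 = 0.012357 m
L = sqrt(8 * 19376.0720 * 0.012357 / 216.8510)
L = 2.972 m


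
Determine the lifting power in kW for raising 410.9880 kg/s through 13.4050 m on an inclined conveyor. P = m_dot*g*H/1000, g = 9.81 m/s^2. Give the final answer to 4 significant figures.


P = 410.9880 * 9.81 * 13.4050 / 1000
P = 54.05 kW


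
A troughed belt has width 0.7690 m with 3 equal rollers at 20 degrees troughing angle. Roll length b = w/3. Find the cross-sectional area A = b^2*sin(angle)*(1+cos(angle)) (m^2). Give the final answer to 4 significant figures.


b = 0.7690/3 = 0.256333 m
A = 0.256333^2 * sin(20 deg) * (1 + cos(20 deg))
A = 0.04359 m^2


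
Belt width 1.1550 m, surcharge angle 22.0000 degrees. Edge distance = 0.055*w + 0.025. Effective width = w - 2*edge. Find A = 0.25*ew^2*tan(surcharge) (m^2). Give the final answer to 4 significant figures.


edge = 0.055*1.1550 + 0.025 = 0.088525 m
ew = 1.1550 - 2*0.088525 = 0.97795 m
A = 0.25 * 0.97795^2 * tan(22.0000 deg)
A = 0.09660 m^2


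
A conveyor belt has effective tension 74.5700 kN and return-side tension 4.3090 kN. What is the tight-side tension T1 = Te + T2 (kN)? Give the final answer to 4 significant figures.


T1 = Te + T2 = 74.5700 + 4.3090
T1 = 78.88 kN


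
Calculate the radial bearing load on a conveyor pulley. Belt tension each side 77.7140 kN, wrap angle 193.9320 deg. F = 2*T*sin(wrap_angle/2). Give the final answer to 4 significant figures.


F = 2 * 77.7140 * sin(193.9320/2 deg)
F = 154.3 kN


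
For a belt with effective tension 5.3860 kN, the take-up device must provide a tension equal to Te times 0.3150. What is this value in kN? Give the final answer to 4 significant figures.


T_tu = 5.3860 * 0.3150
T_tu = 1.697 kN


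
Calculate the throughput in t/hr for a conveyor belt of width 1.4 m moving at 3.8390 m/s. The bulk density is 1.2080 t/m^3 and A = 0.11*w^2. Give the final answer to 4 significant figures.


A = 0.11 * 1.4^2 = 0.2156 m^2
C = 0.2156 * 3.8390 * 1.2080 * 3600
C = 3599 t/hr


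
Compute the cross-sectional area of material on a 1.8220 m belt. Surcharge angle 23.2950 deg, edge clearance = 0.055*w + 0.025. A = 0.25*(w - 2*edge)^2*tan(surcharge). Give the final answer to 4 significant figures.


edge = 0.055*1.8220 + 0.025 = 0.12521 m
ew = 1.8220 - 2*0.12521 = 1.57158 m
A = 0.25 * 1.57158^2 * tan(23.2950 deg)
A = 0.2659 m^2


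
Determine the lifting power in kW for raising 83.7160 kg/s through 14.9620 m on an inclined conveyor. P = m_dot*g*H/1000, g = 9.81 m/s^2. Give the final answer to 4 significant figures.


P = 83.7160 * 9.81 * 14.9620 / 1000
P = 12.29 kW


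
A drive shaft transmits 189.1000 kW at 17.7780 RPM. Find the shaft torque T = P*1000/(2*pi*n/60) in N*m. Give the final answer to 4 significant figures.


omega = 2*pi*17.7780/60 = 1.86171 rad/s
T = 189.1000*1000 / 1.86171
T = 101600 N*m


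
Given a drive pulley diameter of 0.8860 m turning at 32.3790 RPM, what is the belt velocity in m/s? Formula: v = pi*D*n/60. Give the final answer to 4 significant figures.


v = pi * 0.8860 * 32.3790 / 60
v = 1.502 m/s


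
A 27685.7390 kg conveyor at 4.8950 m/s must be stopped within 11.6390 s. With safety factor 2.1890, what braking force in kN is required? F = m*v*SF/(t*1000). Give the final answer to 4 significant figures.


F = 27685.7390 * 4.8950 / 11.6390 * 2.1890 / 1000
F = 25.49 kN


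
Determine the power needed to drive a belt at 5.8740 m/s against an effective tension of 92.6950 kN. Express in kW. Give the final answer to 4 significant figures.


P = Te * v = 92.6950 * 5.8740
P = 544.5 kW


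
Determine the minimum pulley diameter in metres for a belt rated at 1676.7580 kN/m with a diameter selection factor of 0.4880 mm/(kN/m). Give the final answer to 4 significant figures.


D = 1676.7580 * 0.4880 / 1000
D = 0.8183 m


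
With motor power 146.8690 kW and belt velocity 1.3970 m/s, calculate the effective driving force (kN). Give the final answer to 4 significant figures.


Te = P / v = 146.8690 / 1.3970
Te = 105.1 kN


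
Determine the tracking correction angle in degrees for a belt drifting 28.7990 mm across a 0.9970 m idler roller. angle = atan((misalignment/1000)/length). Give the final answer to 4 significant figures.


misalign_m = 28.7990 / 1000 = 0.028799 m
angle = atan(0.028799 / 0.9970)
angle = 1.655 deg


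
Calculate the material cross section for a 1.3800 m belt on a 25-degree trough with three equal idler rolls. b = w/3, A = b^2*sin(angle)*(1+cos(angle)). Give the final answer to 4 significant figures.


b = 1.3800/3 = 0.46 m
A = 0.46^2 * sin(25 deg) * (1 + cos(25 deg))
A = 0.1705 m^2


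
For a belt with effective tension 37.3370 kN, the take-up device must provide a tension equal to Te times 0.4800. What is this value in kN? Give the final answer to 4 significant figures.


T_tu = 37.3370 * 0.4800
T_tu = 17.92 kN


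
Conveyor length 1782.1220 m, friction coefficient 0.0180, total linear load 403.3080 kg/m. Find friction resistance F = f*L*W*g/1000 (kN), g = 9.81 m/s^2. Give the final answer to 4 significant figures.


F = 0.0180 * 1782.1220 * 403.3080 * 9.81 / 1000
F = 126.9 kN


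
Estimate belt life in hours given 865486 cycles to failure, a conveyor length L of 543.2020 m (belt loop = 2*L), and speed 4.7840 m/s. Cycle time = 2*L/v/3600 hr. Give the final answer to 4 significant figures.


cycle_time = 2 * 543.2020 / 4.7840 / 3600 = 0.0630809 hr
life = 865486 * 0.0630809 = 54600 hours


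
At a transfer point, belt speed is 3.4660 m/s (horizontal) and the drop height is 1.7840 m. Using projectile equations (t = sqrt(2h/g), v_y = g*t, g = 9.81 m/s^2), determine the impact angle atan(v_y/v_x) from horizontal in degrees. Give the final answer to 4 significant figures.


t = sqrt(2*1.7840/9.81) = 0.603084 s
v_y = 9.81 * 0.603084 = 5.91625 m/s
angle = atan(5.91625 / 3.4660) = 59.64 deg


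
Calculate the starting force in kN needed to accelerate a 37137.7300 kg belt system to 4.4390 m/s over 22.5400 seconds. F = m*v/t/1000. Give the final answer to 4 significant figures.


F = 37137.7300 * 4.4390 / 22.5400 / 1000
F = 7.314 kN


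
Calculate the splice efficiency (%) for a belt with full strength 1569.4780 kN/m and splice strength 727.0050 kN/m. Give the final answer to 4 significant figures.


Eff = 727.0050 / 1569.4780 * 100
Eff = 46.32 %


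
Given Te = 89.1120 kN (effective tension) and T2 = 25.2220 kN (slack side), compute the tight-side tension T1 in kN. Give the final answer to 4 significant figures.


T1 = Te + T2 = 89.1120 + 25.2220
T1 = 114.3 kN


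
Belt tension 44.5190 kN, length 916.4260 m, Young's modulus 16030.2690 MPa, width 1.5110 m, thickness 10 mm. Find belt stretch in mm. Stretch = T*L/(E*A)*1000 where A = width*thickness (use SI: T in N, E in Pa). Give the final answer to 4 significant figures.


A = 1.5110 * 0.01 = 0.01511 m^2
Stretch = 44.5190*1000 * 916.4260 / (16030.2690e6 * 0.01511) * 1000
Stretch = 168.4 mm


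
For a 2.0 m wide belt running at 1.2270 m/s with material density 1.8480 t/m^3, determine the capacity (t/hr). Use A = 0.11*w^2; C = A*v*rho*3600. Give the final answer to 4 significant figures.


A = 0.11 * 2.0^2 = 0.44 m^2
C = 0.44 * 1.2270 * 1.8480 * 3600
C = 3592 t/hr


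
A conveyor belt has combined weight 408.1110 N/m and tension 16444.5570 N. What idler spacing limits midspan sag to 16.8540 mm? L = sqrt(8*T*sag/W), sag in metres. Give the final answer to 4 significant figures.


sag = 16.8540/1000 = 0.016854 m
L = sqrt(8 * 16444.5570 * 0.016854 / 408.1110)
L = 2.331 m


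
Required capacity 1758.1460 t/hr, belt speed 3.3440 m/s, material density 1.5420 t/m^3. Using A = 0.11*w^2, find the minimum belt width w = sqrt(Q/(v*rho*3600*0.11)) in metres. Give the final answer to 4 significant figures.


A_req = 1758.1460 / (3.3440 * 1.5420 * 3600) = 0.0947113 m^2
w = sqrt(0.0947113 / 0.11)
w = 0.9279 m


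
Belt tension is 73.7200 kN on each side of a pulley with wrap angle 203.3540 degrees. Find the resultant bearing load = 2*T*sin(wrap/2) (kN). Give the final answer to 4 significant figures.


F = 2 * 73.7200 * sin(203.3540/2 deg)
F = 144.4 kN


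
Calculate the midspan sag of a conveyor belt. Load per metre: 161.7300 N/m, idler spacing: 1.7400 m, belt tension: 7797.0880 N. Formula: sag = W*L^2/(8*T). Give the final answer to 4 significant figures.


sag = 161.7300 * 1.7400^2 / (8 * 7797.0880)
sag = 0.007850 m


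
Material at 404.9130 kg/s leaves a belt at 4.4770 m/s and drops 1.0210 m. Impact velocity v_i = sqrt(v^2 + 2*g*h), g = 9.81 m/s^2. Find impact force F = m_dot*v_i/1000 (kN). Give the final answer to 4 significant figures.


v_i = sqrt(4.4770^2 + 2*9.81*1.0210) = 6.33053 m/s
F = 404.9130 * 6.33053 / 1000
F = 2.563 kN


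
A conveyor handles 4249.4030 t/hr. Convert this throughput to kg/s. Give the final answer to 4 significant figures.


m_dot = 4249.4030 * 1000 / 3600
m_dot = 1180 kg/s


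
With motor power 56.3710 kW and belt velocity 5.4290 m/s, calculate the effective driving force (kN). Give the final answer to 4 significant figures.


Te = P / v = 56.3710 / 5.4290
Te = 10.38 kN


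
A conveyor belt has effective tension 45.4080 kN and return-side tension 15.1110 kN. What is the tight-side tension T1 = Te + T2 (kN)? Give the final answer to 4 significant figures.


T1 = Te + T2 = 45.4080 + 15.1110
T1 = 60.52 kN


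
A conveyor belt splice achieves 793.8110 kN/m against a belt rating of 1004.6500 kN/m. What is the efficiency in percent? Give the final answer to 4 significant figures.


Eff = 793.8110 / 1004.6500 * 100
Eff = 79.01 %


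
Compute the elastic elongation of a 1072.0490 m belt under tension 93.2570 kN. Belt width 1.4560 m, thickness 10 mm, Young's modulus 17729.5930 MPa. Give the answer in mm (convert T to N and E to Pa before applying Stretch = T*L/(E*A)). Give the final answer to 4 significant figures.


A = 1.4560 * 0.01 = 0.01456 m^2
Stretch = 93.2570*1000 * 1072.0490 / (17729.5930e6 * 0.01456) * 1000
Stretch = 387.3 mm


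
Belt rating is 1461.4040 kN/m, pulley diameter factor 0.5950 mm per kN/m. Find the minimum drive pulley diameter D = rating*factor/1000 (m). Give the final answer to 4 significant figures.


D = 1461.4040 * 0.5950 / 1000
D = 0.8695 m


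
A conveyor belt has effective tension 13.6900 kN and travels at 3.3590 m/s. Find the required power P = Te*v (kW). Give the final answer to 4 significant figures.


P = Te * v = 13.6900 * 3.3590
P = 45.98 kW


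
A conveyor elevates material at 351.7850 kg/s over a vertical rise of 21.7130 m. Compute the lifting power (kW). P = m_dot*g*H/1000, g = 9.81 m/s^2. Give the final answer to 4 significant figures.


P = 351.7850 * 9.81 * 21.7130 / 1000
P = 74.93 kW


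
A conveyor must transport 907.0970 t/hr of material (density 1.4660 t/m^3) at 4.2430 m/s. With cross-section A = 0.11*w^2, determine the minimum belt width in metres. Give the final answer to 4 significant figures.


A_req = 907.0970 / (4.2430 * 1.4660 * 3600) = 0.0405083 m^2
w = sqrt(0.0405083 / 0.11)
w = 0.6068 m


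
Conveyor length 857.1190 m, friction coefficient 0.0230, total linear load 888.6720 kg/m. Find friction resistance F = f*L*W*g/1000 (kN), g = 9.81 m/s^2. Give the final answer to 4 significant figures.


F = 0.0230 * 857.1190 * 888.6720 * 9.81 / 1000
F = 171.9 kN


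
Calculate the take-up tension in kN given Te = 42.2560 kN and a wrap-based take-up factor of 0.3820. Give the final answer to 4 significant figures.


T_tu = 42.2560 * 0.3820
T_tu = 16.14 kN


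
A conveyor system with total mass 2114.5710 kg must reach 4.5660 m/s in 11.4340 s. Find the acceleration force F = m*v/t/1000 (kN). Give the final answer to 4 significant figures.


F = 2114.5710 * 4.5660 / 11.4340 / 1000
F = 0.8444 kN


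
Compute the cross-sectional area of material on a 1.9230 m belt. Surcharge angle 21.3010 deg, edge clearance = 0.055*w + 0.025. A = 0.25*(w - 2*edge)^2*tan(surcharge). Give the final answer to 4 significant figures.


edge = 0.055*1.9230 + 0.025 = 0.130765 m
ew = 1.9230 - 2*0.130765 = 1.66147 m
A = 0.25 * 1.66147^2 * tan(21.3010 deg)
A = 0.2691 m^2


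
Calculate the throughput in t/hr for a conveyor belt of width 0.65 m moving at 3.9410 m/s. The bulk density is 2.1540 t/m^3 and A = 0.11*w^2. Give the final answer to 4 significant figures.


A = 0.11 * 0.65^2 = 0.046475 m^2
C = 0.046475 * 3.9410 * 2.1540 * 3600
C = 1420 t/hr


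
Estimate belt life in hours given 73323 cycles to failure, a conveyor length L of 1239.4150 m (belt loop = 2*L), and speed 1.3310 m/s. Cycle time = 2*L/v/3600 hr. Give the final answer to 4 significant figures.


cycle_time = 2 * 1239.4150 / 1.3310 / 3600 = 0.517328 hr
life = 73323 * 0.517328 = 37930 hours


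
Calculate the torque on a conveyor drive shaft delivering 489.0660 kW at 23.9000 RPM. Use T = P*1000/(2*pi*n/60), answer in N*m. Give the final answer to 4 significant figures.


omega = 2*pi*23.9000/60 = 2.5028 rad/s
T = 489.0660*1000 / 2.5028
T = 195400 N*m


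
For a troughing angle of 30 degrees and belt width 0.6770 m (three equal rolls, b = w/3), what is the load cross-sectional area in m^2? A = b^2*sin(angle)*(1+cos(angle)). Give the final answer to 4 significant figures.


b = 0.6770/3 = 0.225667 m
A = 0.225667^2 * sin(30 deg) * (1 + cos(30 deg))
A = 0.04751 m^2


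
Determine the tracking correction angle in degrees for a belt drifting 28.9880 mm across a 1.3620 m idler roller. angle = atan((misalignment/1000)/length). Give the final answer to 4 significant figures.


misalign_m = 28.9880 / 1000 = 0.028988 m
angle = atan(0.028988 / 1.3620)
angle = 1.219 deg


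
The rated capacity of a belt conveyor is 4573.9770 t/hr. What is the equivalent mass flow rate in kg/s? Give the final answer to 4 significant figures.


m_dot = 4573.9770 * 1000 / 3600
m_dot = 1271 kg/s


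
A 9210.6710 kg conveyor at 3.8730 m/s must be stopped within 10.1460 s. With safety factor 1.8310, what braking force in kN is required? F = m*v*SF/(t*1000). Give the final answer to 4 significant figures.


F = 9210.6710 * 3.8730 / 10.1460 * 1.8310 / 1000
F = 6.438 kN


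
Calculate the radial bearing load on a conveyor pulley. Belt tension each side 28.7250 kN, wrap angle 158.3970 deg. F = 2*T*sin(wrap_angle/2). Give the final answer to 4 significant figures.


F = 2 * 28.7250 * sin(158.3970/2 deg)
F = 56.43 kN


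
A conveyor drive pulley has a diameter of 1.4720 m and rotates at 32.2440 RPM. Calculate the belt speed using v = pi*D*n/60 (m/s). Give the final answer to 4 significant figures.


v = pi * 1.4720 * 32.2440 / 60
v = 2.485 m/s


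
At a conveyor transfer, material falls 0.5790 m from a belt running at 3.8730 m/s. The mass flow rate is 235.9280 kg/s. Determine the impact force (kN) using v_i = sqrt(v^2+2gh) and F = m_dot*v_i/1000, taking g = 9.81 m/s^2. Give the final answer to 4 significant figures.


v_i = sqrt(3.8730^2 + 2*9.81*0.5790) = 5.13421 m/s
F = 235.9280 * 5.13421 / 1000
F = 1.211 kN


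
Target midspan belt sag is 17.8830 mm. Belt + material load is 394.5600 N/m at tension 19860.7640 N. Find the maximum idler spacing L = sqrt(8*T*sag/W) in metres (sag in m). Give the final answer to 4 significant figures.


sag = 17.8830/1000 = 0.017883 m
L = sqrt(8 * 19860.7640 * 0.017883 / 394.5600)
L = 2.684 m


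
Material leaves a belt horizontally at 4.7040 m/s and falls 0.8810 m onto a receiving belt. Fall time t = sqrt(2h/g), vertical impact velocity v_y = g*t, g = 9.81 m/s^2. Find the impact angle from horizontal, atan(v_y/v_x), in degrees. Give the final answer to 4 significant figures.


t = sqrt(2*0.8810/9.81) = 0.423807 s
v_y = 9.81 * 0.423807 = 4.15755 m/s
angle = atan(4.15755 / 4.7040) = 41.47 deg


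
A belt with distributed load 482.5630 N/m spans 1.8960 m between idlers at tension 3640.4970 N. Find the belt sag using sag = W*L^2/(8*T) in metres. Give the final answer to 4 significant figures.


sag = 482.5630 * 1.8960^2 / (8 * 3640.4970)
sag = 0.05956 m


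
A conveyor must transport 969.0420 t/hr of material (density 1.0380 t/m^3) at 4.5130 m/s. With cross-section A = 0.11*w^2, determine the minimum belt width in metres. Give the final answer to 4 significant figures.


A_req = 969.0420 / (4.5130 * 1.0380 * 3600) = 0.0574616 m^2
w = sqrt(0.0574616 / 0.11)
w = 0.7228 m


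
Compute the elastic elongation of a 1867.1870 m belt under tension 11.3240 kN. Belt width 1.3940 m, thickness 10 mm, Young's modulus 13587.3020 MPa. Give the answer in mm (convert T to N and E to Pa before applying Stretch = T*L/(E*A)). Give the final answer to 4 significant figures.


A = 1.3940 * 0.01 = 0.01394 m^2
Stretch = 11.3240*1000 * 1867.1870 / (13587.3020e6 * 0.01394) * 1000
Stretch = 111.6 mm


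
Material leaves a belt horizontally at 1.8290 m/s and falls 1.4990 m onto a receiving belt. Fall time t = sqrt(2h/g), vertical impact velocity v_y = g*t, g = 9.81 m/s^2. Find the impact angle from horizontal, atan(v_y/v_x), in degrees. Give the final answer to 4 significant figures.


t = sqrt(2*1.4990/9.81) = 0.552817 s
v_y = 9.81 * 0.552817 = 5.42313 m/s
angle = atan(5.42313 / 1.8290) = 71.36 deg


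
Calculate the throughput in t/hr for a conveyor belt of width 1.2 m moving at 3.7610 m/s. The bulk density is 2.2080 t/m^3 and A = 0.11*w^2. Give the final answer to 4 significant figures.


A = 0.11 * 1.2^2 = 0.1584 m^2
C = 0.1584 * 3.7610 * 2.2080 * 3600
C = 4735 t/hr


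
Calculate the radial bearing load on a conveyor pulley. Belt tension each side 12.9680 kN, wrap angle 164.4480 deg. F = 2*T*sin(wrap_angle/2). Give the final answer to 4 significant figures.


F = 2 * 12.9680 * sin(164.4480/2 deg)
F = 25.70 kN


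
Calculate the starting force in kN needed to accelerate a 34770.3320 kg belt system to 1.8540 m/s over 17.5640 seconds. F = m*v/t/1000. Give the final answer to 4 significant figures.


F = 34770.3320 * 1.8540 / 17.5640 / 1000
F = 3.670 kN


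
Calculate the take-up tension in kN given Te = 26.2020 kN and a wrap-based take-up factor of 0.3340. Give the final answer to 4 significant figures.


T_tu = 26.2020 * 0.3340
T_tu = 8.751 kN


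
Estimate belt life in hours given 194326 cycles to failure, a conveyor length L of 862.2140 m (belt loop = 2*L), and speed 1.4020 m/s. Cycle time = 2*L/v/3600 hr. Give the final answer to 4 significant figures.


cycle_time = 2 * 862.2140 / 1.4020 / 3600 = 0.34166 hr
life = 194326 * 0.34166 = 66390 hours


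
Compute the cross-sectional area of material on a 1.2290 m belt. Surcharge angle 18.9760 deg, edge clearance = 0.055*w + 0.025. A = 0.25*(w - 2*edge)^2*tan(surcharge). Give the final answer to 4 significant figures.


edge = 0.055*1.2290 + 0.025 = 0.092595 m
ew = 1.2290 - 2*0.092595 = 1.04381 m
A = 0.25 * 1.04381^2 * tan(18.9760 deg)
A = 0.09366 m^2


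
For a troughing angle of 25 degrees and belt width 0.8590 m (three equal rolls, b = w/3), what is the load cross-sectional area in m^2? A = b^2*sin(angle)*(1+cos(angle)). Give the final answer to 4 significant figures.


b = 0.8590/3 = 0.286333 m
A = 0.286333^2 * sin(25 deg) * (1 + cos(25 deg))
A = 0.06605 m^2


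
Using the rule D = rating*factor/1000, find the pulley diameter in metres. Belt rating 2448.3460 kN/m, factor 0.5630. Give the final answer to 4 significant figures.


D = 2448.3460 * 0.5630 / 1000
D = 1.378 m


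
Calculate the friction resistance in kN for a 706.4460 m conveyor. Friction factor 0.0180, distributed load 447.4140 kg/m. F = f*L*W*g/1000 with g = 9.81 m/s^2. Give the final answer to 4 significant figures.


F = 0.0180 * 706.4460 * 447.4140 * 9.81 / 1000
F = 55.81 kN


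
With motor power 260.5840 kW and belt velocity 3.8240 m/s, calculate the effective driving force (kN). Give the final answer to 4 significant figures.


Te = P / v = 260.5840 / 3.8240
Te = 68.14 kN


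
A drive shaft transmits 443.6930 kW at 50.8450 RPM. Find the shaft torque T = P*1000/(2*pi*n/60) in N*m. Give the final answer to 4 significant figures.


omega = 2*pi*50.8450/60 = 5.32448 rad/s
T = 443.6930*1000 / 5.32448
T = 83330 N*m


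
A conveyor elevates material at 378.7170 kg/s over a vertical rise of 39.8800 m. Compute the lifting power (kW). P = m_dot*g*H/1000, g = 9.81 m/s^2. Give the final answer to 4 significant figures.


P = 378.7170 * 9.81 * 39.8800 / 1000
P = 148.2 kW


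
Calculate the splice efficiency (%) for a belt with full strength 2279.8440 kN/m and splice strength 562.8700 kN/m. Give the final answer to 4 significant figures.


Eff = 562.8700 / 2279.8440 * 100
Eff = 24.69 %


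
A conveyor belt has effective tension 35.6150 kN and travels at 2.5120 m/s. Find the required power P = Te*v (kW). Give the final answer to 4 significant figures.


P = Te * v = 35.6150 * 2.5120
P = 89.46 kW


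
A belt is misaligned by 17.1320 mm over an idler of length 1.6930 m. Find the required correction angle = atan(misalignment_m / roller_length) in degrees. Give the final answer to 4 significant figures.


misalign_m = 17.1320 / 1000 = 0.017132 m
angle = atan(0.017132 / 1.6930)
angle = 0.5798 deg


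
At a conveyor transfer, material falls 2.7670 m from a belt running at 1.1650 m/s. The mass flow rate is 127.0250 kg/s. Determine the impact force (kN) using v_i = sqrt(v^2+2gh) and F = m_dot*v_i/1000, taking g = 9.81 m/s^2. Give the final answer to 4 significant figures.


v_i = sqrt(1.1650^2 + 2*9.81*2.7670) = 7.45961 m/s
F = 127.0250 * 7.45961 / 1000
F = 0.9476 kN


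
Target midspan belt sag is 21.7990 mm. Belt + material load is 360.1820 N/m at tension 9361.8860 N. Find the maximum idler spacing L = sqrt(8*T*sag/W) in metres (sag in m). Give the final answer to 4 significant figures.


sag = 21.7990/1000 = 0.021799 m
L = sqrt(8 * 9361.8860 * 0.021799 / 360.1820)
L = 2.129 m


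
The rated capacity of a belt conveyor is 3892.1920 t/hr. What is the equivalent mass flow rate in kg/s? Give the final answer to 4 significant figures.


m_dot = 3892.1920 * 1000 / 3600
m_dot = 1081 kg/s


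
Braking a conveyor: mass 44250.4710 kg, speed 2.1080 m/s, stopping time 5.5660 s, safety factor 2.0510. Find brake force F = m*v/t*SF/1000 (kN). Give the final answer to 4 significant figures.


F = 44250.4710 * 2.1080 / 5.5660 * 2.0510 / 1000
F = 34.37 kN


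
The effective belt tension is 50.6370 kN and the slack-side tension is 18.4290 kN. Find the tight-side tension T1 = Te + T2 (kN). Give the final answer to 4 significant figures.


T1 = Te + T2 = 50.6370 + 18.4290
T1 = 69.07 kN


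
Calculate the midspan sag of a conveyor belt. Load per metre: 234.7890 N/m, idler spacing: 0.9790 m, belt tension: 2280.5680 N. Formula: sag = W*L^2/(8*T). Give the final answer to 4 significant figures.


sag = 234.7890 * 0.9790^2 / (8 * 2280.5680)
sag = 0.01233 m


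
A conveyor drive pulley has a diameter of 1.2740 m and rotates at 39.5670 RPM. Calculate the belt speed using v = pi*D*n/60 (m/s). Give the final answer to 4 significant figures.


v = pi * 1.2740 * 39.5670 / 60
v = 2.639 m/s


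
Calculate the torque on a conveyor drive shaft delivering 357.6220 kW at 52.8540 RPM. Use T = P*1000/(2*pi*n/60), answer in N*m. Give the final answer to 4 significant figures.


omega = 2*pi*52.8540/60 = 5.53486 rad/s
T = 357.6220*1000 / 5.53486
T = 64610 N*m


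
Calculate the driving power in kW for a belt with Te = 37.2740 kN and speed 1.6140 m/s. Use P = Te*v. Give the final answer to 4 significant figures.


P = Te * v = 37.2740 * 1.6140
P = 60.16 kW


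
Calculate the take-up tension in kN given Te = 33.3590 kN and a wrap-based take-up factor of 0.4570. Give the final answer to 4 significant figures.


T_tu = 33.3590 * 0.4570
T_tu = 15.25 kN


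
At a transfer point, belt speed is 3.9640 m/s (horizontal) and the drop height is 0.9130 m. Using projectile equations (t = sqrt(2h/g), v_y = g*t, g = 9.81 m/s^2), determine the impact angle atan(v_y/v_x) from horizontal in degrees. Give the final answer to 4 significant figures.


t = sqrt(2*0.9130/9.81) = 0.431436 s
v_y = 9.81 * 0.431436 = 4.23239 m/s
angle = atan(4.23239 / 3.9640) = 46.88 deg


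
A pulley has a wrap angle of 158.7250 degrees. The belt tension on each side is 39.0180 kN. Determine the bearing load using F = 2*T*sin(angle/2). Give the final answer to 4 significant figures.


F = 2 * 39.0180 * sin(158.7250/2 deg)
F = 76.69 kN


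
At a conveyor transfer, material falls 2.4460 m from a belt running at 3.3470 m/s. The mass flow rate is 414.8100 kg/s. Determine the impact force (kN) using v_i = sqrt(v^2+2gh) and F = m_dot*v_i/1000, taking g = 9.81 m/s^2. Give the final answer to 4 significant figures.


v_i = sqrt(3.3470^2 + 2*9.81*2.4460) = 7.69369 m/s
F = 414.8100 * 7.69369 / 1000
F = 3.191 kN


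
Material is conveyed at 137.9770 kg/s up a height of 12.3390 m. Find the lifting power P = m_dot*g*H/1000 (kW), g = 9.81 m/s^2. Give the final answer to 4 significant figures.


P = 137.9770 * 9.81 * 12.3390 / 1000
P = 16.70 kW


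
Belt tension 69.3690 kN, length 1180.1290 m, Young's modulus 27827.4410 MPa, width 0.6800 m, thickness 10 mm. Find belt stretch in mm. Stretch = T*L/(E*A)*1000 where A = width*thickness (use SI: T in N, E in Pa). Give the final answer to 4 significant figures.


A = 0.6800 * 0.01 = 0.00680 m^2
Stretch = 69.3690*1000 * 1180.1290 / (27827.4410e6 * 0.00680) * 1000
Stretch = 432.6 mm


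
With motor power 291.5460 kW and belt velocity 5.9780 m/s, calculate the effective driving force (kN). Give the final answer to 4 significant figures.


Te = P / v = 291.5460 / 5.9780
Te = 48.77 kN


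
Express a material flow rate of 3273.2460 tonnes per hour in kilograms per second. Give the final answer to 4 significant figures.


m_dot = 3273.2460 * 1000 / 3600
m_dot = 909.2 kg/s


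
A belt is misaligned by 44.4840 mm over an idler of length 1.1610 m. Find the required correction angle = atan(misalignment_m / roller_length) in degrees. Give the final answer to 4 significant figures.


misalign_m = 44.4840 / 1000 = 0.044484 m
angle = atan(0.044484 / 1.1610)
angle = 2.194 deg


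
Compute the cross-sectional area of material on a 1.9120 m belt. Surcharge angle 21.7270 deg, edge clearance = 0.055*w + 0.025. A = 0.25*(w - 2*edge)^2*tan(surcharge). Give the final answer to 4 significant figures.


edge = 0.055*1.9120 + 0.025 = 0.13016 m
ew = 1.9120 - 2*0.13016 = 1.65168 m
A = 0.25 * 1.65168^2 * tan(21.7270 deg)
A = 0.2718 m^2


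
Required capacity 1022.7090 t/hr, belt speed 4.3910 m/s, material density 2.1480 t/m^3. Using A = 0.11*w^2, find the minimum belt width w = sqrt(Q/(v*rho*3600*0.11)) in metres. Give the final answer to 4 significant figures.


A_req = 1022.7090 / (4.3910 * 2.1480 * 3600) = 0.0301198 m^2
w = sqrt(0.0301198 / 0.11)
w = 0.5233 m


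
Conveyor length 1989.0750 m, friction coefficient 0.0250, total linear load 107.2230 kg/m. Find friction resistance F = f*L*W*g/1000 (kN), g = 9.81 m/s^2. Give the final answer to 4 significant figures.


F = 0.0250 * 1989.0750 * 107.2230 * 9.81 / 1000
F = 52.31 kN


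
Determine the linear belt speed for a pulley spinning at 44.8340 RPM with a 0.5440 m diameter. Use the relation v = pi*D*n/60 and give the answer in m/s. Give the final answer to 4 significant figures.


v = pi * 0.5440 * 44.8340 / 60
v = 1.277 m/s


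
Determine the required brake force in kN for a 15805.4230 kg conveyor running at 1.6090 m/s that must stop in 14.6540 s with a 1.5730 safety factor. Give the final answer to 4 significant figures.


F = 15805.4230 * 1.6090 / 14.6540 * 1.5730 / 1000
F = 2.730 kN


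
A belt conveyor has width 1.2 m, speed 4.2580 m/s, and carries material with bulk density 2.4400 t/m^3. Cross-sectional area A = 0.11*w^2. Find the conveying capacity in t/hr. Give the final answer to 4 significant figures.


A = 0.11 * 1.2^2 = 0.1584 m^2
C = 0.1584 * 4.2580 * 2.4400 * 3600
C = 5925 t/hr


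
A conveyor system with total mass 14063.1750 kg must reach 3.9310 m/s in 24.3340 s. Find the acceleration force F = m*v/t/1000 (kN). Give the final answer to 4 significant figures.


F = 14063.1750 * 3.9310 / 24.3340 / 1000
F = 2.272 kN


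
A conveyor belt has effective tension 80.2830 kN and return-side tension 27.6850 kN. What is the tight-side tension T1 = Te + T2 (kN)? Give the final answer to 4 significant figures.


T1 = Te + T2 = 80.2830 + 27.6850
T1 = 108.0 kN


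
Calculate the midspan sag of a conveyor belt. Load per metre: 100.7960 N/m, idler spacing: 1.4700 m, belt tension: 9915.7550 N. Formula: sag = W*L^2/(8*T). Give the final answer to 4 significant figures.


sag = 100.7960 * 1.4700^2 / (8 * 9915.7550)
sag = 0.002746 m


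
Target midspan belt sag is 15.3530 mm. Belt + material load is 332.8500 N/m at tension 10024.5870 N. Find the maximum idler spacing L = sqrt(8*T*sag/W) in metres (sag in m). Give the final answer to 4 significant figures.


sag = 15.3530/1000 = 0.015353 m
L = sqrt(8 * 10024.5870 * 0.015353 / 332.8500)
L = 1.923 m


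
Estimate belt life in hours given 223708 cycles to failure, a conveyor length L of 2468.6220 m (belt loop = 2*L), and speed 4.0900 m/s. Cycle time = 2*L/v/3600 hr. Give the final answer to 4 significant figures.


cycle_time = 2 * 2468.6220 / 4.0900 / 3600 = 0.335319 hr
life = 223708 * 0.335319 = 75010 hours


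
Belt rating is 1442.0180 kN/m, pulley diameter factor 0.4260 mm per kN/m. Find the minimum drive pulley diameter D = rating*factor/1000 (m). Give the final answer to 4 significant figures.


D = 1442.0180 * 0.4260 / 1000
D = 0.6143 m


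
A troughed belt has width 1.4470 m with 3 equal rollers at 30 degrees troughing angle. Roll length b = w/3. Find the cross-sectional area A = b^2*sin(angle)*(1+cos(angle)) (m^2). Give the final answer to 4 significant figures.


b = 1.4470/3 = 0.482333 m
A = 0.482333^2 * sin(30 deg) * (1 + cos(30 deg))
A = 0.2171 m^2


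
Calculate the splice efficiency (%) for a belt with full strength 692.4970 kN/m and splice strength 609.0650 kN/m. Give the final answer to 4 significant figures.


Eff = 609.0650 / 692.4970 * 100
Eff = 87.95 %


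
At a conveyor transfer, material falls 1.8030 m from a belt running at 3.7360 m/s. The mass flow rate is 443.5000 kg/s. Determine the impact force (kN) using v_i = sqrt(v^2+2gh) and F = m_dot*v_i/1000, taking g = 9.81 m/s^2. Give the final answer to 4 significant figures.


v_i = sqrt(3.7360^2 + 2*9.81*1.8030) = 7.02371 m/s
F = 443.5000 * 7.02371 / 1000
F = 3.115 kN


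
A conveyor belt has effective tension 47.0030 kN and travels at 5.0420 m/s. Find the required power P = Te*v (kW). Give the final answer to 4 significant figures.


P = Te * v = 47.0030 * 5.0420
P = 237.0 kW


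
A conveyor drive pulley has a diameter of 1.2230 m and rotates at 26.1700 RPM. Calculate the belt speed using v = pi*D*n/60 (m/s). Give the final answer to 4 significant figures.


v = pi * 1.2230 * 26.1700 / 60
v = 1.676 m/s


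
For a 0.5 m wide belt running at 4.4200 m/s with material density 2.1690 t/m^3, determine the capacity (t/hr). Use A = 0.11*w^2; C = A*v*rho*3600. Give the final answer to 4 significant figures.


A = 0.11 * 0.5^2 = 0.0275 m^2
C = 0.0275 * 4.4200 * 2.1690 * 3600
C = 949.1 t/hr


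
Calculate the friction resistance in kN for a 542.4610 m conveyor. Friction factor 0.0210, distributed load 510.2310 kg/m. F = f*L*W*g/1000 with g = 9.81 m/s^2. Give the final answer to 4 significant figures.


F = 0.0210 * 542.4610 * 510.2310 * 9.81 / 1000
F = 57.02 kN


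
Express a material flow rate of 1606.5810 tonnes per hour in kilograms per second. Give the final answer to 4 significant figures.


m_dot = 1606.5810 * 1000 / 3600
m_dot = 446.3 kg/s


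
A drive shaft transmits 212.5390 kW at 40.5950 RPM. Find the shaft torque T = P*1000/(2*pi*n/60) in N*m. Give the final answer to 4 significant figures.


omega = 2*pi*40.5950/60 = 4.2511 rad/s
T = 212.5390*1000 / 4.2511
T = 50000 N*m


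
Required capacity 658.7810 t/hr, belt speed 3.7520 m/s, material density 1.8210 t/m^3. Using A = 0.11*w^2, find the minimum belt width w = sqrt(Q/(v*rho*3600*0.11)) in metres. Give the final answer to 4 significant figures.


A_req = 658.7810 / (3.7520 * 1.8210 * 3600) = 0.0267834 m^2
w = sqrt(0.0267834 / 0.11)
w = 0.4934 m


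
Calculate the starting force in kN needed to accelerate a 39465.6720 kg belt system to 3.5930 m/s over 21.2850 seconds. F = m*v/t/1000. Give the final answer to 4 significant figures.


F = 39465.6720 * 3.5930 / 21.2850 / 1000
F = 6.662 kN


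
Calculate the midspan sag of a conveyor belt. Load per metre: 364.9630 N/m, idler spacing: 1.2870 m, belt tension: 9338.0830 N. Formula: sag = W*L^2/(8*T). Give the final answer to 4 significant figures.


sag = 364.9630 * 1.2870^2 / (8 * 9338.0830)
sag = 0.008092 m
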